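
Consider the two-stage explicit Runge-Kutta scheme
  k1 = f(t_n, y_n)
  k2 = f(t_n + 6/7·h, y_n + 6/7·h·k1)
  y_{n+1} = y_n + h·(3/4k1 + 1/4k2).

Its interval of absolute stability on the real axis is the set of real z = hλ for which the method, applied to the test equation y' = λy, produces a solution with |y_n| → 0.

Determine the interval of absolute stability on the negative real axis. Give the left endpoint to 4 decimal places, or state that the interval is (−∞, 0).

With y'=λy (z=hλ):
  k1=λy_n ⇒ h·k1=z·y_n;  k2=λ(1+6/7z)y_n ⇒ h·k2=z(1+6/7z)y_n
  y_{n+1}/y_n = 1 + 3/4z + 1/4z(1+6/7z) = 1 + z + 3/14z²
  so R(z) = 1 + z + 3/14z².

Find x<0 with |R(x)|<1.
x=-1.47: |R|=0.0070
R=1: x+3/14x²=0 ⇒ x=−14/3=-4.6667; min R=1−1/(4·3/14)=-0.1667>−1
Confirm numerically:
  x=-3.765: |R|=0.27255 <1
  x=-3.198: |R|=0.00646 <1
  x=-2.491: |R|=0.16134 <1
  x=-5.175: |R|=1.56371 >1
  x=-4.928: |R|=1.27597 >1
So |R|<1 on (-4.6667, 0).

(-4.6667, 0).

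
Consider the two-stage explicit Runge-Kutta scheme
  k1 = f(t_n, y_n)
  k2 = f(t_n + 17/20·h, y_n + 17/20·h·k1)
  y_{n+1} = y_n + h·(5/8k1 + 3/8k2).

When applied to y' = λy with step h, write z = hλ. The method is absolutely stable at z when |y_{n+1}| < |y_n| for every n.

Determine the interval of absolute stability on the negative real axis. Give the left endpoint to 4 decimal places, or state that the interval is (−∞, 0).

(-3.1373, 0).

With y'=λy (z=hλ):
  k1=λy_n ⇒ h·k1=z·y_n;  k2=λ(1+17/20z)y_n ⇒ h·k2=z(1+17/20z)y_n
  y_{n+1}/y_n = 1 + 5/8z + 3/8z(1+17/20z) = 1 + z + 51/160z²
  ⇒ R(z) = 1 + z + 51/160z².

Solve |R(x)|<1 on ℝ⁻.
x=-1.8: |R|=0.2327
R=1: x+51/160x²=0 ⇒ x=−160/51=-3.1373; min R=1−1/(4·51/160)=0.2157>−1
Confirm numerically:
  x=-2.631: |R|=0.57544 <1
  x=-2.570: |R|=0.53531 <1
  x=-2.222: |R|=0.35176 <1
  x=-2.055: |R|=0.29109 <1
  x=-3.672: |R|=1.62589 >1
  x=-3.340: |R|=1.21585 >1
  x=-3.197: |R|=1.06088 >1
So |R|<1 on (-3.1373, 0).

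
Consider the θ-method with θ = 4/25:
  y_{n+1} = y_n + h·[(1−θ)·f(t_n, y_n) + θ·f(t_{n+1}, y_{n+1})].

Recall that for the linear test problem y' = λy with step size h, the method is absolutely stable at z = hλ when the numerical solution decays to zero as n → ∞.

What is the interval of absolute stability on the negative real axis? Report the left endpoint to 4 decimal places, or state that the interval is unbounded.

With y'=λy (z=hλ):
  y_{n+1} = y_n + z·[21/25·y_n + 4/25·y_{n+1}] ⇒ (1 − 4/25z)y_{n+1} = (1 + 21/25z)y_n
  ⇒ R(z) = (1 + 21/25z)/(1 − 4/25z).

Solve |R(x)|<1 on ℝ⁻.
x=-0.86: |R|=0.2440
R=−1: 1+21/25x = −1+4/25x ⇒ -17/25x=2 ⇒ x=2/(-17/25)=-2.9412
Confirm numerically:
  x=-2.343: |R|=0.70415 <1
  x=-2.143: |R|=0.59582 <1
  x=-2.124: |R|=0.58526 <1
  x=-1.413: |R|=0.15245 <1
  x=-3.251: |R|=1.13859 >1
  x=-3.115: |R|=1.07888 >1
  x=-2.981: |R|=1.01833 >1
Stable set (-2.9412, 0).

z∈(-2.9412,0).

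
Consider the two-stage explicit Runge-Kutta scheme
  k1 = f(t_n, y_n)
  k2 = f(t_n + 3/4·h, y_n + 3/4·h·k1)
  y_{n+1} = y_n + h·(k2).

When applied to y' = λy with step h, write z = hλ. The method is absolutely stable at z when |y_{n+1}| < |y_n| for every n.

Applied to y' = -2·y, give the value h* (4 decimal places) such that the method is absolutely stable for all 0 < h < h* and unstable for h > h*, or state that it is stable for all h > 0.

On y'=λy, z=hλ:
  k1=λy_n ⇒ h·k1=z·y_n;  k2=λ(1+3/4z)y_n ⇒ h·k2=z(1+3/4z)y_n
  y_{n+1}/y_n = 1 + z(1+3/4z) = 1 + z + 3/4z²
  R(z) = 1 + z + 3/4z².

Solve |R(x)|<1 on ℝ⁻.
x=-0.65: |R|=0.6669
R=1: x+3/4x²=0 ⇒ x=−4/3=-1.3333; min R=1−1/(4·3/4)=0.6667>−1
Confirm numerically:
  x=-1.238: |R|=0.91148 <1
  x=-1.128: |R|=0.82629 <1
  x=-0.908: |R|=0.71035 <1
  x=-1.754: |R|=1.55339 >1
  x=-1.382: |R|=1.05044 >1
Interval (-1.3333, 0).

(-1.3333,0); λ=-2 ⇒ h* = (4/3)/2 = 0.6667.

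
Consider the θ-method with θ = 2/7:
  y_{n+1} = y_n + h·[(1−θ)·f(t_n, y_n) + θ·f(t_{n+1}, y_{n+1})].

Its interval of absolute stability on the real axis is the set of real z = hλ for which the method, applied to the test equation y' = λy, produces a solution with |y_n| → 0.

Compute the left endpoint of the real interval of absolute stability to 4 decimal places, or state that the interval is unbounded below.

z* = -4.6667.

With y'=λy (z=hλ):
  y_{n+1} = y_n + z·[5/7·y_n + 2/7·y_{n+1}] ⇒ (1 − 2/7z)y_{n+1} = (1 + 5/7z)y_n
  ⇒ R(z) = (1 + 5/7z)/(1 − 2/7z).

Solve |R(x)|<1 on ℝ⁻.
x=-0.43: |R|=0.6170
R=−1: 1+5/7x = −1+2/7x ⇒ -3/7x=2 ⇒ x=2/(-3/7)=-4.6667
Confirm numerically:
  x=-4.072: |R|=0.88220 <1
  x=-3.375: |R|=0.71818 <1
  x=-2.367: |R|=0.41205 <1
  x=-5.027: |R|=1.06339 >1
  x=-4.903: |R|=1.04219 >1
So |R|<1 on (-4.6667, 0).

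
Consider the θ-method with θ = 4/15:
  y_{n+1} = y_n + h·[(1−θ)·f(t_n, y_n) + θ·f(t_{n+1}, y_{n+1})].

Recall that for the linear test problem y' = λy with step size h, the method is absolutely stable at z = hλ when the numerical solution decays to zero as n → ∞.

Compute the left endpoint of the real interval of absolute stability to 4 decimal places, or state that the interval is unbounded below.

z* = -4.2857.

On y'=λy, z=hλ:
  y_{n+1} = y_n + z·[11/15·y_n + 4/15·y_{n+1}] ⇒ (1 − 4/15z)y_{n+1} = (1 + 11/15z)y_n
  R(z) = (1 + 11/15z)/(1 − 4/15z).

Need |R(x)|<1, x<0.
x=-0.45: |R|=0.5982
R=−1: 1+11/15x = −1+4/15x ⇒ -7/15x=2 ⇒ x=2/(-7/15)=-4.2857
Confirm numerically:
  x=-3.759: |R|=0.87725 <1
  x=-2.049: |R|=0.32501 <1
  x=-1.866: |R|=0.24599 <1
  x=-4.811: |R|=1.10738 >1
  x=-4.698: |R|=1.08540 >1
  x=-4.464: |R|=1.03798 >1
Stable set (-4.2857, 0).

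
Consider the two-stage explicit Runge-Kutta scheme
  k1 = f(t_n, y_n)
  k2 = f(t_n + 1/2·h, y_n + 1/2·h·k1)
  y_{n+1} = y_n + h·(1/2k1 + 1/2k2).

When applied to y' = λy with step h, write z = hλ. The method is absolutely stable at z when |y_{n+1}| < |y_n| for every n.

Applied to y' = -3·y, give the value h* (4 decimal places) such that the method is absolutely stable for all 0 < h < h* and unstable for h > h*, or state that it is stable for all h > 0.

Test eqn y'=λy, z=hλ:
  k1=λy_n ⇒ h·k1=z·y_n;  k2=λ(1+1/2z)y_n ⇒ h·k2=z(1+1/2z)y_n
  y_{n+1}/y_n = 1 + 1/2z + 1/2z(1+1/2z) = 1 + z + 1/4z²
  ⇒ R(z) = 1 + z + 1/4z².

Need |R(x)|<1, x<0.
x=-0.45: |R|=0.6006
R=1: x+1/4x²=0 ⇒ x=−4=-4.0000; min R=1−1/(4·1/4)=0.0000>−1
Confirm numerically:
  x=-3.181: |R|=0.34869 <1
  x=-2.540: |R|=0.07290 <1
  x=-2.375: |R|=0.03516 <1
  x=-4.586: |R|=1.67185 >1
  x=-4.173: |R|=1.18048 >1
So |R|<1 on (-4.0000, 0).

(-4.0000,0); λ=-3 ⇒ h* = (4)/3 = 1.3333.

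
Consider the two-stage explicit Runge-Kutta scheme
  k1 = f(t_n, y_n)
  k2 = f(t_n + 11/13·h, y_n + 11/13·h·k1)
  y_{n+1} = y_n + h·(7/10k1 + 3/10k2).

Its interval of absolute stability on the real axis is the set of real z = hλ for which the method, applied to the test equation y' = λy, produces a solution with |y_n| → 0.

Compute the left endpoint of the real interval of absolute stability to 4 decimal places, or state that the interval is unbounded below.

z* = -3.9394.

Test eqn y'=λy, z=hλ:
  k1=λy_n ⇒ h·k1=z·y_n;  k2=λ(1+11/13z)y_n ⇒ h·k2=z(1+11/13z)y_n
  y_{n+1}/y_n = 1 + 7/10z + 3/10z(1+11/13z) = 1 + z + 33/130z²
  so R(z) = 1 + z + 33/130z².

Need |R(x)|<1, x<0.
x=-0.32: |R|=0.7060
R=1: x+33/130x²=0 ⇒ x=−130/33=-3.9394; min R=1−1/(4·33/130)=0.0152>−1
Confirm numerically:
  x=-3.293: |R|=0.45967 <1
  x=-3.024: |R|=0.29732 <1
  x=-2.390: |R|=0.05999 <1
  x=-4.150: |R|=1.22187 >1
  x=-4.099: |R|=1.16607 >1
So |R|<1 on (-3.9394, 0).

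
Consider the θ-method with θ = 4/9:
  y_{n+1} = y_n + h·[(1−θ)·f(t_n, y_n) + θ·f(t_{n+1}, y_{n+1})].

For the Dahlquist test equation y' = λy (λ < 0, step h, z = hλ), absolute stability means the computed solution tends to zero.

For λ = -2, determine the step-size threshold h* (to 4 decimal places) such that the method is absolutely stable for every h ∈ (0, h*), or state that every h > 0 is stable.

(-18.0000,0); λ=-2 ⇒ h* = (18)/2 = 9.0000.

Test eqn y'=λy, z=hλ:
  y_{n+1} = y_n + z·[5/9·y_n + 4/9·y_{n+1}] ⇒ (1 − 4/9z)y_{n+1} = (1 + 5/9z)y_n
  ⇒ R(z) = (1 + 5/9z)/(1 − 4/9z).

Boundary: |R(x)|=1, x<0.
x=-1.73: |R|=0.0220
R=−1: 1+5/9x = −1+4/9x ⇒ -1/9x=2 ⇒ x=2/(-1/9)=-18.0000
Confirm numerically:
  x=-14.157: |R|=0.94144 <1
  x=-9.438: |R|=0.81686 <1
  x=-7.487: |R|=0.73008 <1
  x=-7.376: |R|=0.72408 <1
  x=-18.575: |R|=1.00690 >1
  x=-18.534: |R|=1.00642 >1
Stable set (-18.0000, 0).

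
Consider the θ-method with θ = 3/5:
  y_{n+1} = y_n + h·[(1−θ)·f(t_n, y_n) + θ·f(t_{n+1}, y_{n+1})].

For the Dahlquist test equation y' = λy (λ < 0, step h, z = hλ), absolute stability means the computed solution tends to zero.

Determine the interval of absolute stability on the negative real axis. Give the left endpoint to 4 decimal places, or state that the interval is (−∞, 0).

(−∞, 0) — no finite endpoint.

Test eqn y'=λy, z=hλ:
  y_{n+1} = y_n + z·[2/5·y_n + 3/5·y_{n+1}] ⇒ (1 − 3/5z)y_{n+1} = (1 + 2/5z)y_n
  so R(z) = (1 + 2/5z)/(1 − 3/5z).

Need |R(x)|<1, x<0.
x=-1.44: |R|=0.2275
x=-2: |R|=0.0909
x=-10: |R|=0.4286
x=-100: |R|=0.6393
θ=3/5≥1/2 ⇒ |1+2/5x|<|1−3/5x| ∀x<0 ⇒ stable on all of ℝ⁻.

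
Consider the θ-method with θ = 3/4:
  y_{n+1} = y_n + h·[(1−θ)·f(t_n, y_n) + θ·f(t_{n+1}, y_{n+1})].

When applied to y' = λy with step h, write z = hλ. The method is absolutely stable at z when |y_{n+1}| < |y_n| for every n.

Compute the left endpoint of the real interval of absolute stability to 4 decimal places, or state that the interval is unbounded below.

unbounded; (−∞, 0).

Set f=λy, z=hλ:
  y_{n+1} = y_n + z·[1/4·y_n + 3/4·y_{n+1}] ⇒ (1 − 3/4z)y_{n+1} = (1 + 1/4z)y_n
  Hence R(z) = (1 + 1/4z)/(1 − 3/4z).

Solve |R(x)|<1 on ℝ⁻.
x=-0.47: |R|=0.6525
x=-2: |R|=0.2000
x=-10: |R|=0.1765
x=-100: |R|=0.3158
θ=3/4≥1/2 ⇒ |1+1/4x|<|1−3/4x| ∀x<0 ⇒ interval (−∞,0).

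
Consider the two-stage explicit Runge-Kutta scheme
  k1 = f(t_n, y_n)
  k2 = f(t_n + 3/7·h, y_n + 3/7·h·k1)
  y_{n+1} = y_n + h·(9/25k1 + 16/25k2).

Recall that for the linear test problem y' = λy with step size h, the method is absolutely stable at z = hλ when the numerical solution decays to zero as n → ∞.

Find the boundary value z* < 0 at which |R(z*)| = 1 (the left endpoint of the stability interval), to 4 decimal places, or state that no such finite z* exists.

z* = -3.6458.

On y'=λy, z=hλ:
  k1=λy_n ⇒ h·k1=z·y_n;  k2=λ(1+3/7z)y_n ⇒ h·k2=z(1+3/7z)y_n
  y_{n+1}/y_n = 1 + 9/25z + 16/25z(1+3/7z) = 1 + z + 48/175z²
  Hence R(z) = 1 + z + 48/175z².

Need |R(x)|<1, x<0.
x=-0.52: |R|=0.5542
R=1: x+48/175x²=0 ⇒ x=−175/48=-3.6458; min R=1−1/(4·48/175)=0.0885>−1
Confirm numerically:
  x=-3.378: |R|=0.75184 <1
  x=-2.901: |R|=0.40733 <1
  x=-1.797: |R|=0.08873 <1
  x=-4.178: |R|=1.60984 >1
  x=-3.995: |R|=1.38261 >1
  x=-3.777: |R|=1.13589 >1
So |R|<1 on (-3.6458, 0).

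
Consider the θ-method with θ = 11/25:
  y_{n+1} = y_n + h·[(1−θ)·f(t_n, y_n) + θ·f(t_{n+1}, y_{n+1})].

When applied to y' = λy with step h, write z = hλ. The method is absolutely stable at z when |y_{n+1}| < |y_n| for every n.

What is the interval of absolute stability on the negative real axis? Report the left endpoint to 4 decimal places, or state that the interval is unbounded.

On y'=λy, z=hλ:
  y_{n+1} = y_n + z·[14/25·y_n + 11/25·y_{n+1}] ⇒ (1 − 11/25z)y_{n+1} = (1 + 14/25z)y_n
  so R(z) = (1 + 14/25z)/(1 − 11/25z).

Solve |R(x)|<1 on ℝ⁻.
x=-1.27: |R|=0.1853
R=−1: 1+14/25x = −1+11/25x ⇒ -3/25x=2 ⇒ x=2/(-3/25)=-16.6667
Confirm numerically:
  x=-15.704: |R|=0.98540 <1
  x=-12.641: |R|=0.92638 <1
  x=-12.042: |R|=0.91189 <1
  x=-10.711: |R|=0.87490 <1
  x=-17.127: |R|=1.00647 >1
  x=-17.059: |R|=1.00553 >1
  x=-16.780: |R|=1.00162 >1
Stable set (-16.6667, 0).

(-16.6667, 0).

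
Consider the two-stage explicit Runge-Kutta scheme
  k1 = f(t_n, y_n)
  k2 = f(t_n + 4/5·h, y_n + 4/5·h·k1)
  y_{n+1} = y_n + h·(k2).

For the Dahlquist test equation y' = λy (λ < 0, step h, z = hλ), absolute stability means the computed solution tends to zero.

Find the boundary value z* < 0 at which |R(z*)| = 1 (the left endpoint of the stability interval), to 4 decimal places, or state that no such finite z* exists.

z* = -1.2500.

With y'=λy (z=hλ):
  k1=λy_n ⇒ h·k1=z·y_n;  k2=λ(1+4/5z)y_n ⇒ h·k2=z(1+4/5z)y_n
  y_{n+1}/y_n = 1 + z(1+4/5z) = 1 + z + 4/5z²
  Hence R(z) = 1 + z + 4/5z².

Find x<0 with |R(x)|<1.
x=-0.86: |R|=0.7317
R=1: x+4/5x²=0 ⇒ x=−5/4=-1.2500; min R=1−1/(4·4/5)=0.6875>−1
Confirm numerically:
  x=-0.831: |R|=0.72145 <1
  x=-0.594: |R|=0.68827 <1
  x=-0.593: |R|=0.68832 <1
  x=-1.819: |R|=1.82801 >1
  x=-1.803: |R|=1.79765 >1
  x=-1.626: |R|=1.48910 >1
So |R|<1 on (-1.2500, 0).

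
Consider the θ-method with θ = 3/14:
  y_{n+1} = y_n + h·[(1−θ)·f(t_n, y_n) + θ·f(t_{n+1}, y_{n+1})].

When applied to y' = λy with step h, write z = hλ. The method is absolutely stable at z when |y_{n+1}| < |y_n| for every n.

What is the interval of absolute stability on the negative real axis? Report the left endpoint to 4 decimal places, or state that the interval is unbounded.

z∈(-3.5000,0).

Test eqn y'=λy, z=hλ:
  y_{n+1} = y_n + z·[11/14·y_n + 3/14·y_{n+1}] ⇒ (1 − 3/14z)y_{n+1} = (1 + 11/14z)y_n
  Hence R(z) = (1 + 11/14z)/(1 − 3/14z).

Boundary: |R(x)|=1, x<0.
x=-1.73: |R|=0.2621
R=−1: 1+11/14x = −1+3/14x ⇒ -4/7x=2 ⇒ x=2/(-4/7)=-3.5000
Confirm numerically:
  x=-2.972: |R|=0.81567 <1
  x=-2.183: |R|=0.48727 <1
  x=-1.606: |R|=0.19481 <1
  x=-3.677: |R|=1.05657 >1
  x=-3.609: |R|=1.03512 >1
Stable set (-3.5000, 0).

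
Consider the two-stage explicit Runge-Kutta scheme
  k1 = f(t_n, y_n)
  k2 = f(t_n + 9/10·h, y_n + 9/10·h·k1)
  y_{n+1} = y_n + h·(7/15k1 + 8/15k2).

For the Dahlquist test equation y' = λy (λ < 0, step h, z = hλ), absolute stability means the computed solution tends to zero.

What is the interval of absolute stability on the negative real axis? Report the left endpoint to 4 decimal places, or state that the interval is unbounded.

z∈(-2.0833,0).

On y'=λy, z=hλ:
  k1=λy_n ⇒ h·k1=z·y_n;  k2=λ(1+9/10z)y_n ⇒ h·k2=z(1+9/10z)y_n
  y_{n+1}/y_n = 1 + 7/15z + 8/15z(1+9/10z) = 1 + z + 12/25z²
  R(z) = 1 + z + 12/25z².

Boundary: |R(x)|=1, x<0.
x=-1.02: |R|=0.4794
R=1: x+12/25x²=0 ⇒ x=−25/12=-2.0833; min R=1−1/(4·12/25)=0.4792>−1
Confirm numerically:
  x=-1.877: |R|=0.81410 <1
  x=-1.841: |R|=0.78585 <1
  x=-1.569: |R|=0.61265 <1
  x=-2.519: |R|=1.52677 >1
  x=-2.511: |R|=1.51546 >1
Stable set (-2.0833, 0).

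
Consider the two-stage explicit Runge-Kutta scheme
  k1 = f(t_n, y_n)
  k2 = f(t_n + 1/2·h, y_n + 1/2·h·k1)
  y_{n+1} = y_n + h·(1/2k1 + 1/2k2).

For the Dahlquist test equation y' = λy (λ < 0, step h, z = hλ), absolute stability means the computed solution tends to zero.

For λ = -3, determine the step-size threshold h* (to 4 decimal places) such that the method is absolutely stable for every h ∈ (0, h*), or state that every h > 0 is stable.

Set f=λy, z=hλ:
  k1=λy_n ⇒ h·k1=z·y_n;  k2=λ(1+1/2z)y_n ⇒ h·k2=z(1+1/2z)y_n
  y_{n+1}/y_n = 1 + 1/2z + 1/2z(1+1/2z) = 1 + z + 1/4z²
  R(z) = 1 + z + 1/4z².

Solve |R(x)|<1 on ℝ⁻.
x=-1.1: |R|=0.2025
R=1: x+1/4x²=0 ⇒ x=−4=-4.0000; min R=1−1/(4·1/4)=0.0000>−1
Confirm numerically:
  x=-3.481: |R|=0.54834 <1
  x=-3.439: |R|=0.51768 <1
  x=-2.629: |R|=0.09891 <1
  x=-4.487: |R|=1.54629 >1
  x=-4.206: |R|=1.21661 >1
  x=-4.113: |R|=1.11619 >1
So |R|<1 on (-4.0000, 0).

(-4.0000,0); λ=-3 ⇒ h* = (4)/3 = 1.3333.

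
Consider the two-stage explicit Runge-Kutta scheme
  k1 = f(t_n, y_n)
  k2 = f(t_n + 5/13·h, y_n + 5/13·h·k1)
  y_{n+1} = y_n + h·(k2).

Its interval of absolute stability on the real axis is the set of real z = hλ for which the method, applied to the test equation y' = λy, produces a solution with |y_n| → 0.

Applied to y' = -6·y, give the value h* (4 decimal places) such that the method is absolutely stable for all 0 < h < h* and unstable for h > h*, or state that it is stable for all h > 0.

(-2.6000,0); λ=-6 ⇒ h* = (13/5)/6 = 0.4333.

Test eqn y'=λy, z=hλ:
  k1=λy_n ⇒ h·k1=z·y_n;  k2=λ(1+5/13z)y_n ⇒ h·k2=z(1+5/13z)y_n
  y_{n+1}/y_n = 1 + z(1+5/13z) = 1 + z + 5/13z²
  Hence R(z) = 1 + z + 5/13z².

Boundary: |R(x)|=1, x<0.
x=-1.12: |R|=0.3625
R=1: x+5/13x²=0 ⇒ x=−13/5=-2.6000; min R=1−1/(4·5/13)=0.3500>−1
Confirm numerically:
  x=-2.507: |R|=0.91033 <1
  x=-1.979: |R|=0.52732 <1
  x=-1.472: |R|=0.36138 <1
  x=-2.974: |R|=1.42780 >1
  x=-2.665: |R|=1.06663 >1
So |R|<1 on (-2.6000, 0).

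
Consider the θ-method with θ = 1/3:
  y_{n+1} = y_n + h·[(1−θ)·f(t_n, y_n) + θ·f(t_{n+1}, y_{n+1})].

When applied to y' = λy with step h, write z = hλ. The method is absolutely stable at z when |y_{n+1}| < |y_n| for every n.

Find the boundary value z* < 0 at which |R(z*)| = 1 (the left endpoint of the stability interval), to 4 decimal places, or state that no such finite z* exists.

Set f=λy, z=hλ:
  y_{n+1} = y_n + z·[2/3·y_n + 1/3·y_{n+1}] ⇒ (1 − 1/3z)y_{n+1} = (1 + 2/3z)y_n
  so R(z) = (1 + 2/3z)/(1 − 1/3z).

Need |R(x)|<1, x<0.
x=-1.46: |R|=0.0179
R=−1: 1+2/3x = −1+1/3x ⇒ -1/3x=2 ⇒ x=2/(-1/3)=-6.0000
Confirm numerically:
  x=-5.868: |R|=0.98512 <1
  x=-4.503: |R|=0.80048 <1
  x=-4.158: |R|=0.74267 <1
  x=-6.551: |R|=1.05769 >1
  x=-6.488: |R|=1.05143 >1
  x=-6.480: |R|=1.05063 >1
Stable set (-6.0000, 0).

left endpoint -6.0000.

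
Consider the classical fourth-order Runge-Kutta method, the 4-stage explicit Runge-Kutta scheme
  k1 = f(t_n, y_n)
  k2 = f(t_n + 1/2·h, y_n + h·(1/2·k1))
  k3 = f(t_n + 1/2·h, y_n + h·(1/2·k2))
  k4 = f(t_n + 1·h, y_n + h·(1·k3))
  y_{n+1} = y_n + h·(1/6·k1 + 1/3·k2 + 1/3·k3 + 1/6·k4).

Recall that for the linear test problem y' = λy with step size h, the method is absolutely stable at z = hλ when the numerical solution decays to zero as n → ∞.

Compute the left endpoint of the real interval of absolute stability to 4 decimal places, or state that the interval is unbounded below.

With y'=λy (z=hλ):
  order 4, 4-stage ⇒ R(z)=1+z+z^2/2+z^3/6+z^4/24
  (e.g. R(-1.39)=0.28399, |R|=0.28399)

Boundary: |R(x)|=1, x<0.
x=-1.39: |R|=0.2840
|R(-2.5)|=0.6484 |R(-1.14)|=0.3332 |R(-0.73)|=0.4834
Bisect:
  x_lo=-3.2723 |R|=2.0193  x_hi=-0.0949 |R|=0.9095
  mid=-1.68362 |R|=0.27306 →hi
  mid=-2.47796 |R|=0.62725 →hi
  mid=-2.87514 |R|=1.14413 →lo
  mid=-2.67655 |R|=0.84805 →hi
  mid=-2.77585 |R|=0.98585 →hi
  mid=-2.82549 |R|=1.06232 →lo
  mid=-2.80067 |R|=1.02343 →lo
  ...
  [-2.78535,-2.78515] ⇒ x*=-2.7853
Stable set (-2.7853, 0).

left endpoint -2.7853.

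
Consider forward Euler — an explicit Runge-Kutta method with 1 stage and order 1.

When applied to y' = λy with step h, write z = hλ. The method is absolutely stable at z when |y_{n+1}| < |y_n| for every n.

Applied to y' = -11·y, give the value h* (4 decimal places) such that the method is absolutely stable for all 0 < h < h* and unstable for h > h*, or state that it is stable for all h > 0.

(-2.0000,0); λ=-11 ⇒ h* = 0.1818.

With y'=λy (z=hλ):
  order 1, 1-stage ⇒ R(z)=1+z
  (e.g. R(-1.16)=-0.16000, |R|=0.16000)

Need |R(x)|<1, x<0.
x=-1.16: |R|=0.1600
|R(-0.8)|=0.2000 |R(-0.64)|=0.3600 |R(-0.58)|=0.4200
Bisect:
  x_lo=-2.7807 |R|=1.7807  x_hi=-0.2170 |R|=0.7830
  mid=-1.49884 |R|=0.49884 →hi
  mid=-2.13975 |R|=1.13975 →lo
  mid=-1.81929 |R|=0.81929 →hi
  mid=-1.97952 |R|=0.97952 →hi
  mid=-2.05963 |R|=1.05963 →lo
  mid=-2.01958 |R|=1.01958 →lo
  mid=-1.99955 |R|=0.99955 →hi
  mid=-2.00956 |R|=1.00956 →lo
  ...
  [-2.00002,-1.99986] ⇒ x*=-2.0000
Interval (-2.0000, 0).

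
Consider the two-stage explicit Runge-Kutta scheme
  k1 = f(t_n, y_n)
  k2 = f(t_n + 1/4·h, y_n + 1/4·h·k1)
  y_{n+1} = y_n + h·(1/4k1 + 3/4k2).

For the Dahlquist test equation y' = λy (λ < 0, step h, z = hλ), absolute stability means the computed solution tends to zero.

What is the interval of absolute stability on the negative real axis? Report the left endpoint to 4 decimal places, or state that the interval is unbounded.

z∈(-5.3333,0).

With y'=λy (z=hλ):
  k1=λy_n ⇒ h·k1=z·y_n;  k2=λ(1+1/4z)y_n ⇒ h·k2=z(1+1/4z)y_n
  y_{n+1}/y_n = 1 + 1/4z + 3/4z(1+1/4z) = 1 + z + 3/16z²
  Hence R(z) = 1 + z + 3/16z².

Need |R(x)|<1, x<0.
x=-0.7: |R|=0.3919
R=1: x+3/16x²=0 ⇒ x=−16/3=-5.3333; min R=1−1/(4·3/16)=-0.3333>−1
Confirm numerically:
  x=-5.138: |R|=0.81182 <1
  x=-4.585: |R|=0.35667 <1
  x=-2.751: |R|=0.33200 <1
  x=-2.396: |R|=0.31960 <1
  x=-5.553: |R|=1.22871 >1
  x=-5.499: |R|=1.17081 >1
Interval (-5.3333, 0).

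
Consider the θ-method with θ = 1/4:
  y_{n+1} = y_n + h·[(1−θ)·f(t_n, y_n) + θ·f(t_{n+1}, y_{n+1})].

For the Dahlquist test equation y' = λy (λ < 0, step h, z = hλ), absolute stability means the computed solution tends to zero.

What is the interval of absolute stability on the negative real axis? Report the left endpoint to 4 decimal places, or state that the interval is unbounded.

With y'=λy (z=hλ):
  y_{n+1} = y_n + z·[3/4·y_n + 1/4·y_{n+1}] ⇒ (1 − 1/4z)y_{n+1} = (1 + 3/4z)y_n
  ⇒ R(z) = (1 + 3/4z)/(1 − 1/4z).

Need |R(x)|<1, x<0.
x=-0.89: |R|=0.2720
R=−1: 1+3/4x = −1+1/4x ⇒ -1/2x=2 ⇒ x=2/(-1/2)=-4.0000
Confirm numerically:
  x=-3.221: |R|=0.78424 <1
  x=-2.946: |R|=0.69652 <1
  x=-2.335: |R|=0.47435 <1
  x=-2.270: |R|=0.44817 <1
  x=-4.330: |R|=1.07923 >1
  x=-4.129: |R|=1.03174 >1
Interval (-4.0000, 0).

z∈(-4.0000,0).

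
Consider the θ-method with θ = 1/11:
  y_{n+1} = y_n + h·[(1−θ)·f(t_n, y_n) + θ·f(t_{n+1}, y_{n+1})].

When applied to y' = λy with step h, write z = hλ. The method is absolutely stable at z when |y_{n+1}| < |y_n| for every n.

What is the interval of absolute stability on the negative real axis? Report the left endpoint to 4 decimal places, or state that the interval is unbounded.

With y'=λy (z=hλ):
  y_{n+1} = y_n + z·[10/11·y_n + 1/11·y_{n+1}] ⇒ (1 − 1/11z)y_{n+1} = (1 + 10/11z)y_n
  ⇒ R(z) = (1 + 10/11z)/(1 − 1/11z).

Need |R(x)|<1, x<0.
x=-1.48: |R|=0.3045
R=−1: 1+10/11x = −1+1/11x ⇒ -9/11x=2 ⇒ x=2/(-9/11)=-2.4444
Confirm numerically:
  x=-1.958: |R|=0.66214 <1
  x=-1.821: |R|=0.56236 <1
  x=-1.081: |R|=0.01573 <1
  x=-2.761: |R|=1.20703 >1
  x=-2.694: |R|=1.16401 >1
Interval (-2.4444, 0).

z∈(-2.4444,0).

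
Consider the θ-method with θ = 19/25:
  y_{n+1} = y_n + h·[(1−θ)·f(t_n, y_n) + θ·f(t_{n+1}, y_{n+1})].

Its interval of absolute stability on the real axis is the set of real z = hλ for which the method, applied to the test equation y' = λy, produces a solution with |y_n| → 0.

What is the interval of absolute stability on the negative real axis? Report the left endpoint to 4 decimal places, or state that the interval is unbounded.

With y'=λy (z=hλ):
  y_{n+1} = y_n + z·[6/25·y_n + 19/25·y_{n+1}] ⇒ (1 − 19/25z)y_{n+1} = (1 + 6/25z)y_n
  ⇒ R(z) = (1 + 6/25z)/(1 − 19/25z).

Find x<0 with |R(x)|<1.
x=-1.29: |R|=0.3486
x=-2: |R|=0.2063
x=-10: |R|=0.1628
x=-100: |R|=0.2987
θ=19/25≥1/2 ⇒ |1+6/25x|<|1−19/25x| ∀x<0 ⇒ interval (−∞,0).

unbounded; (−∞, 0).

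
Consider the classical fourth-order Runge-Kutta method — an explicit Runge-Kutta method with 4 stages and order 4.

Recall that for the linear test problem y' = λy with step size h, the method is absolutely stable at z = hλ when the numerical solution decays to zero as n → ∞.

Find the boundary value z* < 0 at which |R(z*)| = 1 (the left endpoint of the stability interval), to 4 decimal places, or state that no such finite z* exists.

Test eqn y'=λy, z=hλ:
  order 4, 4-stage ⇒ R(z)=1+z+z^2/2+z^3/6+z^4/24
  (e.g. R(-1.42)=0.28040, |R|=0.28040)

Boundary: |R(x)|=1, x<0.
x=-1.42: |R|=0.2804
|R(-3.09)|=1.5654 |R(-2.19)|=0.4159 |R(-1.49)|=0.2741
Bisect:
  x_lo=-3.1457 |R|=1.6940  x_hi=-0.2467 |R|=0.7814
  mid=-1.69623 |R|=0.27390 →hi
  mid=-2.42097 |R|=0.57601 →hi
  mid=-2.78334 |R|=0.99706 →hi
  mid=-2.96453 |R|=1.30561 →lo
  mid=-2.87394 |R|=1.14208 →lo
  mid=-2.82864 |R|=1.06734 →lo
  mid=-2.80599 |R|=1.03166 →lo
  mid=-2.79467 |R|=1.01422 →lo
  mid=-2.78900 |R|=1.00561 →lo
  ...
  [-2.78547,-2.78529] ⇒ x*=-2.7853
So |R|<1 on (-2.7853, 0).

left endpoint -2.7853.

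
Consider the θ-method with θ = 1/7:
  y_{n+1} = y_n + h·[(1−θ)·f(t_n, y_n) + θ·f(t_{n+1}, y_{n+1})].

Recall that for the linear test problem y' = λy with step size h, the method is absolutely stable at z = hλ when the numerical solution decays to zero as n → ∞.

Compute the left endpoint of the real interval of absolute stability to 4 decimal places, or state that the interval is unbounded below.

On y'=λy, z=hλ:
  y_{n+1} = y_n + z·[6/7·y_n + 1/7·y_{n+1}] ⇒ (1 − 1/7z)y_{n+1} = (1 + 6/7z)y_n
  Hence R(z) = (1 + 6/7z)/(1 − 1/7z).

Need |R(x)|<1, x<0.
x=-1.73: |R|=0.3872
R=−1: 1+6/7x = −1+1/7x ⇒ -5/7x=2 ⇒ x=2/(-5/7)=-2.8000
Confirm numerically:
  x=-2.662: |R|=0.92859 <1
  x=-2.015: |R|=0.56461 <1
  x=-1.873: |R|=0.47763 <1
  x=-1.732: |R|=0.38846 <1
  x=-3.308: |R|=1.24641 >1
  x=-3.133: |R|=1.16431 >1
  x=-2.922: |R|=1.06148 >1
Stable set (-2.8000, 0).

left endpoint -2.8000.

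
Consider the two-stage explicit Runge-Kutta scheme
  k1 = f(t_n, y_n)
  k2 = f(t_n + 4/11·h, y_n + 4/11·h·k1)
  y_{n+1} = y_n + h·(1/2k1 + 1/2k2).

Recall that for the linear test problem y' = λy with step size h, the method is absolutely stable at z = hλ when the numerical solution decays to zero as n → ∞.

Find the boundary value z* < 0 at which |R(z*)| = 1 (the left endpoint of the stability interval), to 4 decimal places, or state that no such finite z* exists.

On y'=λy, z=hλ:
  k1=λy_n ⇒ h·k1=z·y_n;  k2=λ(1+4/11z)y_n ⇒ h·k2=z(1+4/11z)y_n
  y_{n+1}/y_n = 1 + 1/2z + 1/2z(1+4/11z) = 1 + z + 2/11z²
  R(z) = 1 + z + 2/11z².

Need |R(x)|<1, x<0.
x=-0.56: |R|=0.4970
R=1: x+2/11x²=0 ⇒ x=−11/2=-5.5000; min R=1−1/(4·2/11)=-0.3750>−1
Confirm numerically:
  x=-5.387: |R|=0.88932 <1
  x=-2.298: |R|=0.33785 <1
  x=-2.240: |R|=0.32771 <1
  x=-5.862: |R|=1.38583 >1
  x=-5.535: |R|=1.03522 >1
So |R|<1 on (-5.5000, 0).

left endpoint -5.5000.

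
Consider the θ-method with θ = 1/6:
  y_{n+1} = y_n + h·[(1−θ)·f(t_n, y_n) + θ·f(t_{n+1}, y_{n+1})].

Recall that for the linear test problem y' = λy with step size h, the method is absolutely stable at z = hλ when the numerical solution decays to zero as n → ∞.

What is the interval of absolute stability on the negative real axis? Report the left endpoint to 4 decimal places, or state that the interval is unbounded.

z∈(-3.0000,0).

With y'=λy (z=hλ):
  y_{n+1} = y_n + z·[5/6·y_n + 1/6·y_{n+1}] ⇒ (1 − 1/6z)y_{n+1} = (1 + 5/6z)y_n
  so R(z) = (1 + 5/6z)/(1 − 1/6z).

Need |R(x)|<1, x<0.
x=-0.4: |R|=0.6250
R=−1: 1+5/6x = −1+1/6x ⇒ -2/3x=2 ⇒ x=2/(-2/3)=-3.0000
Confirm numerically:
  x=-2.509: |R|=0.76919 <1
  x=-1.240: |R|=0.02762 <1
  x=-1.204: |R|=0.00278 <1
  x=-3.319: |R|=1.13692 >1
  x=-3.142: |R|=1.06213 >1
  x=-3.078: |R|=1.03437 >1
Interval (-3.0000, 0).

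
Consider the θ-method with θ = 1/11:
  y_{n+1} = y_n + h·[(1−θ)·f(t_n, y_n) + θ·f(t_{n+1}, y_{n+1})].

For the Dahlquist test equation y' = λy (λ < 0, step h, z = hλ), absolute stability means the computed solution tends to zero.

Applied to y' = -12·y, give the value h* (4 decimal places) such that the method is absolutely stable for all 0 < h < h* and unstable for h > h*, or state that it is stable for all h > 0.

With y'=λy (z=hλ):
  y_{n+1} = y_n + z·[10/11·y_n + 1/11·y_{n+1}] ⇒ (1 − 1/11z)y_{n+1} = (1 + 10/11z)y_n
  ⇒ R(z) = (1 + 10/11z)/(1 − 1/11z).

Need |R(x)|<1, x<0.
x=-1.24: |R|=0.1144
R=−1: 1+10/11x = −1+1/11x ⇒ -9/11x=2 ⇒ x=2/(-9/11)=-2.4444
Confirm numerically:
  x=-2.215: |R|=0.84374 <1
  x=-2.151: |R|=0.79918 <1
  x=-1.936: |R|=0.64626 <1
  x=-1.607: |R|=0.40216 <1
  x=-2.916: |R|=1.30497 >1
  x=-2.712: |R|=1.17561 >1
  x=-2.522: |R|=1.05162 >1
So |R|<1 on (-2.4444, 0).

(-2.4444,0); λ=-12 ⇒ h* = (22/9)/12 = 0.2037.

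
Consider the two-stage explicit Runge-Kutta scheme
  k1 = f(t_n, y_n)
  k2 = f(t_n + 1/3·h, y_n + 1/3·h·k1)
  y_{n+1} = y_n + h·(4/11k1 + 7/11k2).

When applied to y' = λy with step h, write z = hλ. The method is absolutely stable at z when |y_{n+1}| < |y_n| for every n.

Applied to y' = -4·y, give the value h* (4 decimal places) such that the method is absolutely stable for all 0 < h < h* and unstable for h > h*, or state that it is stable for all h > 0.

Set f=λy, z=hλ:
  k1=λy_n ⇒ h·k1=z·y_n;  k2=λ(1+1/3z)y_n ⇒ h·k2=z(1+1/3z)y_n
  y_{n+1}/y_n = 1 + 4/11z + 7/11z(1+1/3z) = 1 + z + 7/33z²
  Hence R(z) = 1 + z + 7/33z².

Solve |R(x)|<1 on ℝ⁻.
x=-1.07: |R|=0.1729
R=1: x+7/33x²=0 ⇒ x=−33/7=-4.7143; min R=1−1/(4·7/33)=-0.1786>−1
Confirm numerically:
  x=-4.351: |R|=0.66471 <1
  x=-3.205: |R|=0.02609 <1
  x=-2.910: |R|=0.11374 <1
  x=-2.572: |R|=0.16878 <1
  x=-4.865: |R|=1.15553 >1
  x=-4.810: |R|=1.09766 >1
Interval (-4.7143, 0).

(-4.7143,0); λ=-4 ⇒ h* = (33/7)/4 = 1.1786.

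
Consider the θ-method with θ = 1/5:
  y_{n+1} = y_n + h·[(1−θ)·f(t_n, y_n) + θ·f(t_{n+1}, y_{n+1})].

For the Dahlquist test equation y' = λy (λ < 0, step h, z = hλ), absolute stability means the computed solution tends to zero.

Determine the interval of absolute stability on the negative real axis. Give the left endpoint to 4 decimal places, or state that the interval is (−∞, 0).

Test eqn y'=λy, z=hλ:
  y_{n+1} = y_n + z·[4/5·y_n + 1/5·y_{n+1}] ⇒ (1 − 1/5z)y_{n+1} = (1 + 4/5z)y_n
  Hence R(z) = (1 + 4/5z)/(1 − 1/5z).

Solve |R(x)|<1 on ℝ⁻.
x=-0.76: |R|=0.3403
R=−1: 1+4/5x = −1+1/5x ⇒ -3/5x=2 ⇒ x=2/(-3/5)=-3.3333
Confirm numerically:
  x=-2.896: |R|=0.83384 <1
  x=-2.286: |R|=0.56876 <1
  x=-2.047: |R|=0.45239 <1
  x=-3.889: |R|=1.18754 >1
  x=-3.718: |R|=1.13237 >1
  x=-3.625: |R|=1.10145 >1
Stable set (-3.3333, 0).

(-3.3333, 0).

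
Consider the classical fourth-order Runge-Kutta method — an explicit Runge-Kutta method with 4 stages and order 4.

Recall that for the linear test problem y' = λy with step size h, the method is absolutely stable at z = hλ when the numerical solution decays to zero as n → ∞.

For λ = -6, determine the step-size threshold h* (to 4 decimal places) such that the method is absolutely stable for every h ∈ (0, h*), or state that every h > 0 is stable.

(-2.7853,0); λ=-6 ⇒ h* = 0.4642.

Test eqn y'=λy, z=hλ:
  order 4, 4-stage ⇒ R(z)=1+z+z^2/2+z^3/6+z^4/24
  (e.g. R(-1.37)=0.28667, |R|=0.28667)

Boundary: |R(x)|=1, x<0.
x=-1.37: |R|=0.2867
|R(-2.7)|=0.8788 |R(-2.31)|=0.4901 |R(-1.33)|=0.2927
Bisect:
  x_lo=-3.1645 |R|=1.7395  x_hi=-0.2900 |R|=0.7483
  mid=-1.72727 |R|=0.27646 →hi
  mid=-2.44591 |R|=0.59781 →hi
  mid=-2.80523 |R|=1.03047 →lo
  mid=-2.62557 |R|=0.78471 →hi
  mid=-2.71540 |R|=0.89963 →hi
  mid=-2.76031 |R|=0.96299 →hi
  mid=-2.78277 |R|=0.99620 →hi
  mid=-2.79400 |R|=1.01321 →lo
  mid=-2.78839 |R|=1.00467 →lo
  ...
  [-2.78540,-2.78523] ⇒ x*=-2.7853
Interval (-2.7853, 0).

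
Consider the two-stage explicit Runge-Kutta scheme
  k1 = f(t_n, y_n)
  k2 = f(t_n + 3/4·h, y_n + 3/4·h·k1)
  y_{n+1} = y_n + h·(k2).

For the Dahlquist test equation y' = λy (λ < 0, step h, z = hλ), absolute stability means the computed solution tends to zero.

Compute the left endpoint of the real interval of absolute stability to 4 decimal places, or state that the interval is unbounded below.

z* = -1.3333.

With y'=λy (z=hλ):
  k1=λy_n ⇒ h·k1=z·y_n;  k2=λ(1+3/4z)y_n ⇒ h·k2=z(1+3/4z)y_n
  y_{n+1}/y_n = 1 + z(1+3/4z) = 1 + z + 3/4z²
  R(z) = 1 + z + 3/4z².

Find x<0 with |R(x)|<1.
x=-1.05: |R|=0.7769
R=1: x+3/4x²=0 ⇒ x=−4/3=-1.3333; min R=1−1/(4·3/4)=0.6667>−1
Confirm numerically:
  x=-1.230: |R|=0.90468 <1
  x=-1.088: |R|=0.79981 <1
  x=-0.804: |R|=0.68081 <1
  x=-1.643: |R|=1.38159 >1
  x=-1.403: |R|=1.07331 >1
Interval (-1.3333, 0).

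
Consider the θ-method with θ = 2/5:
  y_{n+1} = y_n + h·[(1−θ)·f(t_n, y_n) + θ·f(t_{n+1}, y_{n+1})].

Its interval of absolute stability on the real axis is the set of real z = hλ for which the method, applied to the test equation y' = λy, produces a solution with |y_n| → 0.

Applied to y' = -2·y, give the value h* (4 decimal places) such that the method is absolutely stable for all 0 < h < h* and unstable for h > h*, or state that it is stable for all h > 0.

(-10.0000,0); λ=-2 ⇒ h* = (10)/2 = 5.0000.

With y'=λy (z=hλ):
  y_{n+1} = y_n + z·[3/5·y_n + 2/5·y_{n+1}] ⇒ (1 − 2/5z)y_{n+1} = (1 + 3/5z)y_n
  so R(z) = (1 + 3/5z)/(1 − 2/5z).

Find x<0 with |R(x)|<1.
x=-0.75: |R|=0.4231
R=−1: 1+3/5x = −1+2/5x ⇒ -1/5x=2 ⇒ x=2/(-1/5)=-10.0000
Confirm numerically:
  x=-9.631: |R|=0.98479 <1
  x=-7.417: |R|=0.86977 <1
  x=-6.118: |R|=0.77477 <1
  x=-5.084: |R|=0.67590 <1
  x=-10.397: |R|=1.01539 >1
  x=-10.356: |R|=1.01385 >1
  x=-10.119: |R|=1.00472 >1
Stable set (-10.0000, 0).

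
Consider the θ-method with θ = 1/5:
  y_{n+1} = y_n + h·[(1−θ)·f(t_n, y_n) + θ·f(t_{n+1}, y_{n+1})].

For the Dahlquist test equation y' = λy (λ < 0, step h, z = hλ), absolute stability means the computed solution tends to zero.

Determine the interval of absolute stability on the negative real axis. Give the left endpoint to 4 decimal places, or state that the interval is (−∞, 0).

On y'=λy, z=hλ:
  y_{n+1} = y_n + z·[4/5·y_n + 1/5·y_{n+1}] ⇒ (1 − 1/5z)y_{n+1} = (1 + 4/5z)y_n
  so R(z) = (1 + 4/5z)/(1 − 1/5z).

Boundary: |R(x)|=1, x<0.
x=-1.71: |R|=0.2742
R=−1: 1+4/5x = −1+1/5x ⇒ -3/5x=2 ⇒ x=2/(-3/5)=-3.3333
Confirm numerically:
  x=-2.377: |R|=0.61109 <1
  x=-2.002: |R|=0.42959 <1
  x=-1.666: |R|=0.24962 <1
  x=-3.451: |R|=1.04177 >1
  x=-3.403: |R|=1.02487 >1
Interval (-3.3333, 0).

z∈(-3.3333,0).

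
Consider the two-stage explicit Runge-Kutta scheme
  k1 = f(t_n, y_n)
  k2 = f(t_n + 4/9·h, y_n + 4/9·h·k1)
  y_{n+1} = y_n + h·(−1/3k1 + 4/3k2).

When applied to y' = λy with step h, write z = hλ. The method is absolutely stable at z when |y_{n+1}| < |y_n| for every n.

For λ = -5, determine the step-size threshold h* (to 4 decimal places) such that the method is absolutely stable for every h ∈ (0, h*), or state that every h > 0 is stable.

On y'=λy, z=hλ:
  k1=λy_n ⇒ h·k1=z·y_n;  k2=λ(1+4/9z)y_n ⇒ h·k2=z(1+4/9z)y_n
  y_{n+1}/y_n = 1 − 1/3z + 4/3z(1+4/9z) = 1 + z + 16/27z²
  so R(z) = 1 + z + 16/27z².

Boundary: |R(x)|=1, x<0.
x=-1.13: |R|=0.6267
R=1: x+16/27x²=0 ⇒ x=−27/16=-1.6875; min R=1−1/(4·16/27)=0.5781>−1
Confirm numerically:
  x=-1.600: |R|=0.91704 <1
  x=-1.133: |R|=0.62770 <1
  x=-1.103: |R|=0.61795 <1
  x=-0.828: |R|=0.57827 <1
  x=-1.982: |R|=1.34590 >1
  x=-1.820: |R|=1.14290 >1
  x=-1.739: |R|=1.05307 >1
So |R|<1 on (-1.6875, 0).

(-1.6875,0); λ=-5 ⇒ h* = (27/16)/5 = 0.3375.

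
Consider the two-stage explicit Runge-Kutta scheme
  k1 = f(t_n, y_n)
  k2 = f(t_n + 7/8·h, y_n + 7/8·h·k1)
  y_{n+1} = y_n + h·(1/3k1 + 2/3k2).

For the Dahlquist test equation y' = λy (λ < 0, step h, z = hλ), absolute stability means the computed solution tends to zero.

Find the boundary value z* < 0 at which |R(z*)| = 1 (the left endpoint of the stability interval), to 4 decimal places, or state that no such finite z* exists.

left endpoint -1.7143.

Set f=λy, z=hλ:
  k1=λy_n ⇒ h·k1=z·y_n;  k2=λ(1+7/8z)y_n ⇒ h·k2=z(1+7/8z)y_n
  y_{n+1}/y_n = 1 + 1/3z + 2/3z(1+7/8z) = 1 + z + 7/12z²
  ⇒ R(z) = 1 + z + 7/12z².

Boundary: |R(x)|=1, x<0.
x=-1.4: |R|=0.7433
R=1: x+7/12x²=0 ⇒ x=−12/7=-1.7143; min R=1−1/(4·7/12)=0.5714>−1
Confirm numerically:
  x=-1.453: |R|=0.77854 <1
  x=-1.117: |R|=0.61082 <1
  x=-1.083: |R|=0.60119 <1
  x=-0.955: |R|=0.57701 <1
  x=-2.289: |R|=1.76739 >1
  x=-1.940: |R|=1.25543 >1
  x=-1.775: |R|=1.06286 >1
So |R|<1 on (-1.7143, 0).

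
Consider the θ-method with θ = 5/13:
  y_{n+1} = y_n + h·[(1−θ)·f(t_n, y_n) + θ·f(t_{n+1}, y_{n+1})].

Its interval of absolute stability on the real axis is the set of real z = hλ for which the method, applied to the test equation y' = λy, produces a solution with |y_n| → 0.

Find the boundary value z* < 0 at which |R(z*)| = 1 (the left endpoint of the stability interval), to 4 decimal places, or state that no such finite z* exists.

Set f=λy, z=hλ:
  y_{n+1} = y_n + z·[8/13·y_n + 5/13·y_{n+1}] ⇒ (1 − 5/13z)y_{n+1} = (1 + 8/13z)y_n
  ⇒ R(z) = (1 + 8/13z)/(1 − 5/13z).

Need |R(x)|<1, x<0.
x=-1.63: |R|=0.0019
R=−1: 1+8/13x = −1+5/13x ⇒ -3/13x=2 ⇒ x=2/(-3/13)=-8.6667
Confirm numerically:
  x=-8.544: |R|=0.99340 <1
  x=-4.809: |R|=0.68760 <1
  x=-3.574: |R|=0.50509 <1
  x=-9.161: |R|=1.02522 >1
  x=-8.992: |R|=1.01684 >1
  x=-8.758: |R|=1.00482 >1
Interval (-8.6667, 0).

left endpoint -8.6667.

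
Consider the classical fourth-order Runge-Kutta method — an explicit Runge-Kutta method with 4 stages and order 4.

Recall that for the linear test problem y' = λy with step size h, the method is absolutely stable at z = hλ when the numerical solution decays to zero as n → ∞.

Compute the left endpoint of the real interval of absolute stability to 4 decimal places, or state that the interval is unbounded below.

z* = -2.7853.

With y'=λy (z=hλ):
  order 4, 4-stage ⇒ R(z)=1+z+z^2/2+z^3/6+z^4/24
  (e.g. R(-0.83)=0.43893, |R|=0.43893)

Boundary: |R(x)|=1, x<0.
x=-0.83: |R|=0.4389
|R(-2.94)|=1.2594 |R(-1.66)|=0.2718 |R(-1.13)|=0.3359
Bisect:
  x_lo=-3.6430 |R|=3.2737  x_hi=-0.0910 |R|=0.9130
  mid=-1.86703 |R|=0.29747 →hi
  mid=-2.75503 |R|=0.95532 →hi
  mid=-3.19903 |R|=1.82527 →lo
  mid=-2.97703 |R|=1.32972 →lo
  mid=-2.86603 |R|=1.12871 →lo
  mid=-2.81053 |R|=1.03872 →lo
  mid=-2.78278 |R|=0.99622 →hi
  ...
  [-2.78538,-2.78517] ⇒ x*=-2.7853
So |R|<1 on (-2.7853, 0).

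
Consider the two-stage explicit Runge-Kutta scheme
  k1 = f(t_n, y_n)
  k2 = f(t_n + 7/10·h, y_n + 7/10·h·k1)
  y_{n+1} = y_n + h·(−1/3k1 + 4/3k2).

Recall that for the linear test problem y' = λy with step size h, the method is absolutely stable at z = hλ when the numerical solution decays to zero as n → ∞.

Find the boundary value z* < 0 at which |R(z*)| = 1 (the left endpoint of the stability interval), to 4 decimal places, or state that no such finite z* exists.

Set f=λy, z=hλ:
  k1=λy_n ⇒ h·k1=z·y_n;  k2=λ(1+7/10z)y_n ⇒ h·k2=z(1+7/10z)y_n
  y_{n+1}/y_n = 1 − 1/3z + 4/3z(1+7/10z) = 1 + z + 14/15z²
  R(z) = 1 + z + 14/15z².

Need |R(x)|<1, x<0.
x=-1.13: |R|=1.0618
R=1: x+14/15x²=0 ⇒ x=−15/14=-1.0714; min R=1−1/(4·14/15)=0.7321>−1
Confirm numerically:
  x=-0.891: |R|=0.84996 <1
  x=-0.825: |R|=0.81025 <1
  x=-0.740: |R|=0.77109 <1
  x=-1.585: |R|=1.75974 >1
  x=-1.519: |R|=1.63454 >1
  x=-1.348: |R|=1.34796 >1
Stable set (-1.0714, 0).

left endpoint -1.0714.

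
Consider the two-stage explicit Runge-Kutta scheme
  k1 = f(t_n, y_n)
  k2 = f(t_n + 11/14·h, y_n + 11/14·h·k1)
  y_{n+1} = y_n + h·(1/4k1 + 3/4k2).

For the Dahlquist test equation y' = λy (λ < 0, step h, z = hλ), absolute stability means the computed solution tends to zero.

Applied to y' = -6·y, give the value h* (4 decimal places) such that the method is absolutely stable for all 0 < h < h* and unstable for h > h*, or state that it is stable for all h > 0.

Set f=λy, z=hλ:
  k1=λy_n ⇒ h·k1=z·y_n;  k2=λ(1+11/14z)y_n ⇒ h·k2=z(1+11/14z)y_n
  y_{n+1}/y_n = 1 + 1/4z + 3/4z(1+11/14z) = 1 + z + 33/56z²
  ⇒ R(z) = 1 + z + 33/56z².

Solve |R(x)|<1 on ℝ⁻.
x=-1.04: |R|=0.5974
R=1: x+33/56x²=0 ⇒ x=−56/33=-1.6970; min R=1−1/(4·33/56)=0.5758>−1
Confirm numerically:
  x=-1.322: |R|=0.70789 <1
  x=-1.306: |R|=0.69911 <1
  x=-1.175: |R|=0.63858 <1
  x=-0.914: |R|=0.57829 <1
  x=-2.052: |R|=1.42931 >1
  x=-2.017: |R|=1.38038 >1
  x=-1.793: |R|=1.10146 >1
Interval (-1.6970, 0).

(-1.6970,0); λ=-6 ⇒ h* = (56/33)/6 = 0.2828.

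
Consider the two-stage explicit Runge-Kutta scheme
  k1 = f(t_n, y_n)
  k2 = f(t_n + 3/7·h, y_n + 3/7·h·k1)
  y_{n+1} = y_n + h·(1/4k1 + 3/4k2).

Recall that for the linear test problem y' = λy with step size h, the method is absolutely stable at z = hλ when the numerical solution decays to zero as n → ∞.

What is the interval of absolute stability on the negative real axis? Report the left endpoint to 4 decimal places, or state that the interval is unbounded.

With y'=λy (z=hλ):
  k1=λy_n ⇒ h·k1=z·y_n;  k2=λ(1+3/7z)y_n ⇒ h·k2=z(1+3/7z)y_n
  y_{n+1}/y_n = 1 + 1/4z + 3/4z(1+3/7z) = 1 + z + 9/28z²
  ⇒ R(z) = 1 + z + 9/28z².

Need |R(x)|<1, x<0.
x=-1.59: |R|=0.2226
R=1: x+9/28x²=0 ⇒ x=−28/9=-3.1111; min R=1−1/(4·9/28)=0.2222>−1
Confirm numerically:
  x=-2.651: |R|=0.60794 <1
  x=-2.361: |R|=0.43075 <1
  x=-2.172: |R|=0.34437 <1
  x=-1.382: |R|=0.23190 <1
  x=-3.675: |R|=1.66609 >1
  x=-3.626: |R|=1.60010 >1
  x=-3.134: |R|=1.02306 >1
Stable set (-3.1111, 0).

(-3.1111, 0).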